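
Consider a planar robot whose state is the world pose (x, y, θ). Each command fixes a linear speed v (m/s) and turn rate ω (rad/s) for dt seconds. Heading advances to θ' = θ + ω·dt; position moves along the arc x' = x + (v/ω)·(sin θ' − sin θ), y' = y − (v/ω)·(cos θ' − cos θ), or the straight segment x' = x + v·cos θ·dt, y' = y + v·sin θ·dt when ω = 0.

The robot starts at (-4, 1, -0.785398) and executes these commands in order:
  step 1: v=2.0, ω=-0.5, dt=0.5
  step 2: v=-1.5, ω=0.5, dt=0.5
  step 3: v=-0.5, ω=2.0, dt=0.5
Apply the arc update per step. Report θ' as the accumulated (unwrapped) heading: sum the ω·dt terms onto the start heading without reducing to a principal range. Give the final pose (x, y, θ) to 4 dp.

step 1: θ'=-1.0354 (R=-4.0000) → pose (-3.3882, 0.2123, -1.0354)
step 2: θ'=-0.7854 (R=-3.0000) → pose (-3.8470, 0.8031, -0.7854)
step 3: θ'=0.2146 (R=-0.2500) → pose (-4.0771, 0.8706, 0.2146)

(-4.0771, 0.8706, 0.2146)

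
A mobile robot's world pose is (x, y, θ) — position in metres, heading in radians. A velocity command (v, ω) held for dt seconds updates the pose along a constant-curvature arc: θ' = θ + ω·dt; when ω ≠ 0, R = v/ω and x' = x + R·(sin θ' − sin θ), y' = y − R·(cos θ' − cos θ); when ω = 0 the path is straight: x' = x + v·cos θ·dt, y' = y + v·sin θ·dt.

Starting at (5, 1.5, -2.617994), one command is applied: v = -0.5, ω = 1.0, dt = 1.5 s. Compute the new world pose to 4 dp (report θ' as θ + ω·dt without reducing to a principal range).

(5.1996, 2.1518, -1.1180)

θ' = -2.6180 + 1.0·1.5 = -1.1180
R = v/ω = -0.5/1.0 = -0.5000
x' = 5 + -0.5000·(sin -1.1180 − sin -2.6180) = 5.1996
y' = 1.5 − -0.5000·(cos -1.1180 − cos -2.6180) = 2.1518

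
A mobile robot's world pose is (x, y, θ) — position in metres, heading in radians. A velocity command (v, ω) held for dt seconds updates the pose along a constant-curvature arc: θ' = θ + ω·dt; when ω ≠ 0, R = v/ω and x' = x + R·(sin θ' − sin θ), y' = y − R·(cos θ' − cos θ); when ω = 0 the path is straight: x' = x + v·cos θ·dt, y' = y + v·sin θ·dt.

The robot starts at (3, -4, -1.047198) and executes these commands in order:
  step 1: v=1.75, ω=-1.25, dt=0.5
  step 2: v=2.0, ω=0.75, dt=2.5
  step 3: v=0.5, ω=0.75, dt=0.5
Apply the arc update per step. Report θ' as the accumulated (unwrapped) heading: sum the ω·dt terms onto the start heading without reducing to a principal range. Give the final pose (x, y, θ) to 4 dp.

step 1: θ'=-1.6722 (R=-1.4000) → pose (3.1804, -4.8417, -1.6722)
step 2: θ'=0.2028 (R=2.6667) → pose (6.3704, -7.7237, 0.2028)
step 3: θ'=0.5778 (R=0.6667) → pose (6.6003, -7.6291, 0.5778)

(6.6003, -7.6291, 0.5778)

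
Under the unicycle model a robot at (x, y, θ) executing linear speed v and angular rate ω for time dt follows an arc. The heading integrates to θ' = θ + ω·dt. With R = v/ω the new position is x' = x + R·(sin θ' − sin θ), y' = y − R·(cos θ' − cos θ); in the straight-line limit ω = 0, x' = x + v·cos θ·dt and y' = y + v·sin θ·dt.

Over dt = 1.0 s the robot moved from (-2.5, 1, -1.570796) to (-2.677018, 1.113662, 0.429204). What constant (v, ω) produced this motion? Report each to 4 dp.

Δθ = 0.429204 − -1.570796 = 2.000000
ω = Δθ/dt = 2.000000/1.0 = 2.0000
R = Δx/(sin θ' − sin θ) = -0.1250
v = R·ω = -0.1250·2.0000 = -0.2500

v = -0.2500, ω = 2.0000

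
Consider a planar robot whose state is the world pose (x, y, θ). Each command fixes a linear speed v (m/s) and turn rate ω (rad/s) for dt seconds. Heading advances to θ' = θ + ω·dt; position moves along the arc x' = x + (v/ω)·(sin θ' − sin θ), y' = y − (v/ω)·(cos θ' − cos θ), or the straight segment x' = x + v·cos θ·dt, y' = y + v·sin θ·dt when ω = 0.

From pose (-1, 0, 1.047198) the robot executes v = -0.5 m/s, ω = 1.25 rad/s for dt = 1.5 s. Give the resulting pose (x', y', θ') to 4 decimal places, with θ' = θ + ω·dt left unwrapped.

θ' = 1.0472 + 1.25·1.5 = 2.9222
R = v/ω = -0.5/1.25 = -0.4000
x' = -1 + -0.4000·(sin 2.9222 − sin 1.0472) = -0.7406
y' = 0 − -0.4000·(cos 2.9222 − cos 1.0472) = -0.5904

(-0.7406, -0.5904, 2.9222)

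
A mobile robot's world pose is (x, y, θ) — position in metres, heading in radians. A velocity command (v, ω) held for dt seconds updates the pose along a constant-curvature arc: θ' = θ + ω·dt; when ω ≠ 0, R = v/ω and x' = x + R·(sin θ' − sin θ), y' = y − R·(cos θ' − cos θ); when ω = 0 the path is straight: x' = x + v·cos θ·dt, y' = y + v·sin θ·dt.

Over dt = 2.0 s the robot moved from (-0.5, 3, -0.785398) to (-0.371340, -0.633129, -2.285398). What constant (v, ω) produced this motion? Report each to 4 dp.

v = 2.0000, ω = -0.7500

Δθ = -2.285398 − -0.785398 = -1.500000
ω = Δθ/dt = -1.500000/2.0 = -0.7500
R = −Δy/(cos θ' − cos θ) = -2.6667
v = R·ω = -2.6667·-0.7500 = 2.0000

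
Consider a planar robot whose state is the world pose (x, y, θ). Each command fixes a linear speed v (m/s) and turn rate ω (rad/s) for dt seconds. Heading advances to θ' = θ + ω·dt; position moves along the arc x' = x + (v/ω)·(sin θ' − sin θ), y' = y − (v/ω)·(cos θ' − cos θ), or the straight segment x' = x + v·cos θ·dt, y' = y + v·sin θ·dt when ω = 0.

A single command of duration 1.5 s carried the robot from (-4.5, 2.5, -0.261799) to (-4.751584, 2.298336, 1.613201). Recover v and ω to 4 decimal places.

Δθ = 1.613201 − -0.261799 = 1.875000
ω = Δθ/dt = 1.875000/1.5 = 1.2500
R = Δx/(sin θ' − sin θ) = -0.2000
v = R·ω = -0.2000·1.2500 = -0.2500

v = -0.2500, ω = 1.2500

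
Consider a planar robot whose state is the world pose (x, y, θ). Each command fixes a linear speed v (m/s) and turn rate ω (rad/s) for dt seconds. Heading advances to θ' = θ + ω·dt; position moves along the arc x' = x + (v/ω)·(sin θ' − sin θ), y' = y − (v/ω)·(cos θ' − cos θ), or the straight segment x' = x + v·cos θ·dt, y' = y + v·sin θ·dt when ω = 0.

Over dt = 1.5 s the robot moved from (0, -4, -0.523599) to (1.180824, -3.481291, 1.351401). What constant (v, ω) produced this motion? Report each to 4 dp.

Δθ = 1.351401 − -0.523599 = 1.875000
ω = Δθ/dt = 1.875000/1.5 = 1.2500
R = Δx/(sin θ' − sin θ) = 0.8000
v = R·ω = 0.8000·1.2500 = 1.0000

v = 1.0000, ω = 1.2500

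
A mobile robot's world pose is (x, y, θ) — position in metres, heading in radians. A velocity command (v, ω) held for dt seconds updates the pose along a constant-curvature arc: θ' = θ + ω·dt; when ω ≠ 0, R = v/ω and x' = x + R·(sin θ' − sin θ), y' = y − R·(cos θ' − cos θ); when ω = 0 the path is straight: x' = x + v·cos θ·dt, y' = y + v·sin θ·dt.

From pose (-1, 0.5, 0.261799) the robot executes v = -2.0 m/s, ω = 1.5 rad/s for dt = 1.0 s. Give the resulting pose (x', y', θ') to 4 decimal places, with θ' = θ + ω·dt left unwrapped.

(-1.9640, -1.0410, 1.7618)

θ' = 0.2618 + 1.5·1.0 = 1.7618
R = v/ω = -2.0/1.5 = -1.3333
x' = -1 + -1.3333·(sin 1.7618 − sin 0.2618) = -1.9640
y' = 0.5 − -1.3333·(cos 1.7618 − cos 0.2618) = -1.0410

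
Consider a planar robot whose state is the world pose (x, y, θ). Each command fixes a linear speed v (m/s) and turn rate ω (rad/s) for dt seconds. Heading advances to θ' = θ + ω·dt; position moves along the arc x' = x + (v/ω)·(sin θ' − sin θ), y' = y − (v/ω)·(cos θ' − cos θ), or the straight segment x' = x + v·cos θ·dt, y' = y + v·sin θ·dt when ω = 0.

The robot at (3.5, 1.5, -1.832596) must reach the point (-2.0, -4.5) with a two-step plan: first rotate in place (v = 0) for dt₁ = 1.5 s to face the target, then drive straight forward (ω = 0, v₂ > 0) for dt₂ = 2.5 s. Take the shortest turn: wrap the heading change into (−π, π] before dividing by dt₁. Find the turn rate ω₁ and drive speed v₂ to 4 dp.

heading to target = atan2(-4.5−1.5, -2−3.5) = -2.3127
Δθ = wrap(-2.3127 − -1.8326) = -0.4801; ω₁ = Δθ/dt₁ = -0.3201
distance = √((-2−3.5)² + (-4.5−1.5)²) = 8.1394; v₂ = distance/dt₂ = 3.2558

ω₁ = -0.3201, v₂ = 3.2558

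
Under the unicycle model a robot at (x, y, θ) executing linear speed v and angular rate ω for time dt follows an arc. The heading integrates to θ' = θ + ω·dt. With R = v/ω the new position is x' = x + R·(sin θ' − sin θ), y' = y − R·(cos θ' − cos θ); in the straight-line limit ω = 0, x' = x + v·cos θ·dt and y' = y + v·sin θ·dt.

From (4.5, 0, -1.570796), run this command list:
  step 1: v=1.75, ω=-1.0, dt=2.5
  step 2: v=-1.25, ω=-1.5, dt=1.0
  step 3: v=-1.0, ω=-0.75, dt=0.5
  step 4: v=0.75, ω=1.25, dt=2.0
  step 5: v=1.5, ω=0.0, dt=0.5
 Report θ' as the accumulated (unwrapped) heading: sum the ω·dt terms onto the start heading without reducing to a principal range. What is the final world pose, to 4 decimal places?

step 1: θ'=-4.0708 (R=-1.7500) → pose (1.3480, -1.0473, -4.0708)
step 2: θ'=-5.5708 (R=0.8333) → pose (1.2251, -2.1767, -5.5708)
step 3: θ'=-5.9458 (R=1.3333) → pose (0.7949, -2.4258, -5.9458)
step 4: θ'=-3.4458 (R=0.6000) → pose (0.7760, -1.2872, -3.4458)
step 5: θ'=-3.4458 (straight) → pose (0.0605, -1.0625, -3.4458)

(0.0605, -1.0625, -3.4458)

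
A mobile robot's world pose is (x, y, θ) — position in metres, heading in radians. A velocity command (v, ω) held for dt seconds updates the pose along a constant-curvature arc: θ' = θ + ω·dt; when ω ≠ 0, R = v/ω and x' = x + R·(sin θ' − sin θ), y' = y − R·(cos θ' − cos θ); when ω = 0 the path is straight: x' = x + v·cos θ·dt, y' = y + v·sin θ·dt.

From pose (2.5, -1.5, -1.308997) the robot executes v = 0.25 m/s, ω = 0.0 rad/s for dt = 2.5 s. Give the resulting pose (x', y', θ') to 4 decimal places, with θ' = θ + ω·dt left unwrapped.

(2.6618, -2.1037, -1.3090)

θ' = -1.3090 + 0.0·2.5 = -1.3090
ω = 0 → straight: x' = 2.5 + 0.25·cos(-1.3090)·2.5 = 2.6618
y' = -1.5 + 0.25·sin(-1.3090)·2.5 = -2.1037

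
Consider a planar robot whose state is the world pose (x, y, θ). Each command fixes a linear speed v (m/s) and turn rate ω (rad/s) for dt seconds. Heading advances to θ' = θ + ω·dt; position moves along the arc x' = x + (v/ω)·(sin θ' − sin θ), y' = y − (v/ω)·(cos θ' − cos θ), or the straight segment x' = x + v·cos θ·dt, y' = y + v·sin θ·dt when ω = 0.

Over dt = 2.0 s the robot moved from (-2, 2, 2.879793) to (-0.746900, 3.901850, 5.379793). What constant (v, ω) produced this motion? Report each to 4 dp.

v = -1.5000, ω = 1.2500

Δθ = 5.379793 − 2.879793 = 2.500000
ω = Δθ/dt = 2.500000/2.0 = 1.2500
R = −Δy/(cos θ' − cos θ) = -1.2000
v = R·ω = -1.2000·1.2500 = -1.5000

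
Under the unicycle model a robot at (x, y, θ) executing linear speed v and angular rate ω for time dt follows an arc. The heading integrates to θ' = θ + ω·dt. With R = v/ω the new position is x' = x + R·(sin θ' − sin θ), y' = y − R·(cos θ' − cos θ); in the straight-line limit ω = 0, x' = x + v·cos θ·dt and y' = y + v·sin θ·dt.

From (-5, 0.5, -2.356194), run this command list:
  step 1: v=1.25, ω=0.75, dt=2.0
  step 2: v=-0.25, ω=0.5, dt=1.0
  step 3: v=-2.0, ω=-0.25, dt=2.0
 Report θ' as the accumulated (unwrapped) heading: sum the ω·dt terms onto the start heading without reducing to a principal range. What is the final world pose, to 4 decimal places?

(-8.5369, 0.6256, -0.8562)

step 1: θ'=-0.8562 (R=1.6667) → pose (-5.0804, -1.7707, -0.8562)
step 2: θ'=-0.3562 (R=-0.5000) → pose (-5.2837, -1.6297, -0.3562)
step 3: θ'=-0.8562 (R=8.0000) → pose (-8.5369, 0.6256, -0.8562)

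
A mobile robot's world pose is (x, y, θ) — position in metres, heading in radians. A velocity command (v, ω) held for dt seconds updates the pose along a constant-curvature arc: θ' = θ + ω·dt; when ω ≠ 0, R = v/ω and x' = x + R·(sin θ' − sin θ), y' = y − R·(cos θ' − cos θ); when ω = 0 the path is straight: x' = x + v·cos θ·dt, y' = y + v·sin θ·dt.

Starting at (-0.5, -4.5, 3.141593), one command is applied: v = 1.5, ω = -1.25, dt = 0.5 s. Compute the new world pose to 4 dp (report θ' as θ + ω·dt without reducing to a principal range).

θ' = 3.1416 + -1.25·0.5 = 2.5166
R = v/ω = 1.5/-1.25 = -1.2000
x' = -0.5 + -1.2000·(sin 2.5166 − sin 3.1416) = -1.2021
y' = -4.5 − -1.2000·(cos 2.5166 − cos 3.1416) = -4.2732

(-1.2021, -4.2732, 2.5166)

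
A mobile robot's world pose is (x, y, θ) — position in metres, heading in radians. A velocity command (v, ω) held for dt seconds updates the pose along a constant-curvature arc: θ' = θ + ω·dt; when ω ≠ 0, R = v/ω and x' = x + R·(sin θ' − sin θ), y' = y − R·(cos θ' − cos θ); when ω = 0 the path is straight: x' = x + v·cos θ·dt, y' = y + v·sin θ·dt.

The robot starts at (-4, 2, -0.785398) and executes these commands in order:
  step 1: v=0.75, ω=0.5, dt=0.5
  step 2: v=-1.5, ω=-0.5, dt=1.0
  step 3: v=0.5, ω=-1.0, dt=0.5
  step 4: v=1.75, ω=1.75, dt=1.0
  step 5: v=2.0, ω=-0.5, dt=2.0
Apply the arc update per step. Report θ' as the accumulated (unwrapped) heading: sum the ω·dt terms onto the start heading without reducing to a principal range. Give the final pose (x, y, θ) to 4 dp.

step 1: θ'=-0.5354 (R=1.5000) → pose (-3.7046, 1.7706, -0.5354)
step 2: θ'=-1.0354 (R=3.0000) → pose (-4.7543, 2.8202, -1.0354)
step 3: θ'=-1.5354 (R=-0.5000) → pose (-4.6846, 2.5828, -1.5354)
step 4: θ'=0.2146 (R=1.0000) → pose (-3.4723, 1.6411, 0.2146)
step 5: θ'=-0.7854 (R=-4.0000) → pose (0.2080, 0.5613, -0.7854)

(0.2080, 0.5613, -0.7854)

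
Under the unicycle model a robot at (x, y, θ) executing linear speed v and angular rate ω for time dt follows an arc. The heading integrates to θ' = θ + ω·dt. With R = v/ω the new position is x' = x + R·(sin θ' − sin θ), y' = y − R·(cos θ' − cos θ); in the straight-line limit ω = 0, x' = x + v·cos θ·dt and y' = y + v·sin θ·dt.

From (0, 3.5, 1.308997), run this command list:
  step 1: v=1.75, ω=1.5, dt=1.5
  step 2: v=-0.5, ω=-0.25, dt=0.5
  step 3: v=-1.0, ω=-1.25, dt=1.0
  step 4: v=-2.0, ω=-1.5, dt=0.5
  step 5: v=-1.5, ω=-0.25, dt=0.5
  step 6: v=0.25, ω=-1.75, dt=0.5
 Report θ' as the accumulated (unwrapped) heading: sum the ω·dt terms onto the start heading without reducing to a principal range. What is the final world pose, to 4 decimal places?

step 1: θ'=3.5590 (R=1.1667) → pose (-1.5999, 4.8685, 3.5590)
step 2: θ'=3.4340 (R=2.0000) → pose (-1.3656, 4.9553, 3.4340)
step 3: θ'=2.1840 (R=0.8000) → pose (-0.4807, 4.6496, 2.1840)
step 4: θ'=1.4340 (R=1.3333) → pose (-0.2503, 3.7005, 1.4340)
step 5: θ'=1.3090 (R=6.0000) → pose (-0.3987, 2.9658, 1.3090)
step 6: θ'=0.4340 (R=-0.1429) → pose (-0.3208, 3.0584, 0.4340)

(-0.3208, 3.0584, 0.4340)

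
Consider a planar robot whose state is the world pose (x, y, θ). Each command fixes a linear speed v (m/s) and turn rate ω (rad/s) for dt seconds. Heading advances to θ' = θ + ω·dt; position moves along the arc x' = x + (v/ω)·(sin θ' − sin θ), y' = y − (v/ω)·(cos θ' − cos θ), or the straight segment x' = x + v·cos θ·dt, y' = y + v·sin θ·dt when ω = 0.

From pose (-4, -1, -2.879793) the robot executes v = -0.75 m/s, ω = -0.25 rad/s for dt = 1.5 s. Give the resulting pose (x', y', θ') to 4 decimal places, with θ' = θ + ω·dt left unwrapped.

θ' = -2.8798 + -0.25·1.5 = -3.2548
R = v/ω = -0.75/-0.25 = 3.0000
x' = -4 + 3.0000·(sin -3.2548 − sin -2.8798) = -2.8847
y' = -1 − 3.0000·(cos -3.2548 − cos -2.8798) = -0.9170

(-2.8847, -0.9170, -3.2548)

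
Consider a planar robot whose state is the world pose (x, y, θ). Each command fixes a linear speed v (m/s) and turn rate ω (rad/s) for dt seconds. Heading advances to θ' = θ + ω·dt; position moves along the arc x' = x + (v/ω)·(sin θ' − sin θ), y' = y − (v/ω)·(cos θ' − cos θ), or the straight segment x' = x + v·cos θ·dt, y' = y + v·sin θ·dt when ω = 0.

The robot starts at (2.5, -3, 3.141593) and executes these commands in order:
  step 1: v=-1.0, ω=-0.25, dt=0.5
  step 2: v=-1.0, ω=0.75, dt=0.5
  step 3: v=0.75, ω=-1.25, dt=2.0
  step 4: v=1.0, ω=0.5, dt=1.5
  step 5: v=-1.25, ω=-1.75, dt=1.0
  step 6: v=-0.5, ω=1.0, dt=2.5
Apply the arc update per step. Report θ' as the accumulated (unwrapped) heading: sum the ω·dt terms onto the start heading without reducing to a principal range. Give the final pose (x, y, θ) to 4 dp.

(2.1337, -2.2676, 2.3916)

step 1: θ'=3.0166 (R=4.0000) → pose (2.9987, -3.0312, 3.0166)
step 2: θ'=3.3916 (R=-1.3333) → pose (3.4948, -3.0002, 3.3916)
step 3: θ'=0.8916 (R=-0.6000) → pose (2.8795, -2.0419, 0.8916)
step 4: θ'=1.6416 (R=2.0000) → pose (3.3184, -0.6441, 1.6416)
step 5: θ'=-0.1084 (R=0.7143) → pose (2.5286, -1.4047, -0.1084)
step 6: θ'=2.3916 (R=-0.5000) → pose (2.1337, -2.2676, 2.3916)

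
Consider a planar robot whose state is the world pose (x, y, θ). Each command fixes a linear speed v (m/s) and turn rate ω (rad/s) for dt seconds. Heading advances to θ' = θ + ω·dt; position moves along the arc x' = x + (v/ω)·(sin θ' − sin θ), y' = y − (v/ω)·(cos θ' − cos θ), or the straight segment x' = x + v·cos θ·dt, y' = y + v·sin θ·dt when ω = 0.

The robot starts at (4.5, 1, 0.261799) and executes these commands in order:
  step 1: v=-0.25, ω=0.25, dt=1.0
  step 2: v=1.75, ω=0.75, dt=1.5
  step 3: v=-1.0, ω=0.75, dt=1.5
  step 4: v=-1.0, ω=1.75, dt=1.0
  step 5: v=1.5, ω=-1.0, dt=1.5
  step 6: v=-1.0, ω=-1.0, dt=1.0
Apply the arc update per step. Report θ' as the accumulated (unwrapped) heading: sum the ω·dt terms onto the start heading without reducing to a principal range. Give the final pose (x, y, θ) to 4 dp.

step 1: θ'=0.5118 (R=-1.0000) → pose (4.2691, 0.9059, 0.5118)
step 2: θ'=1.6368 (R=2.3333) → pose (5.4546, 3.0942, 1.6368)
step 3: θ'=2.7618 (R=-1.3333) → pose (6.2907, 1.9438, 2.7618)
step 4: θ'=4.5118 (R=-0.5714) → pose (7.0625, 2.3607, 4.5118)
step 5: θ'=3.0118 (R=-1.5000) → pose (5.3985, 1.1721, 3.0118)
step 6: θ'=2.0118 (R=1.0000) → pose (6.1734, 0.6074, 2.0118)

(6.1734, 0.6074, 2.0118)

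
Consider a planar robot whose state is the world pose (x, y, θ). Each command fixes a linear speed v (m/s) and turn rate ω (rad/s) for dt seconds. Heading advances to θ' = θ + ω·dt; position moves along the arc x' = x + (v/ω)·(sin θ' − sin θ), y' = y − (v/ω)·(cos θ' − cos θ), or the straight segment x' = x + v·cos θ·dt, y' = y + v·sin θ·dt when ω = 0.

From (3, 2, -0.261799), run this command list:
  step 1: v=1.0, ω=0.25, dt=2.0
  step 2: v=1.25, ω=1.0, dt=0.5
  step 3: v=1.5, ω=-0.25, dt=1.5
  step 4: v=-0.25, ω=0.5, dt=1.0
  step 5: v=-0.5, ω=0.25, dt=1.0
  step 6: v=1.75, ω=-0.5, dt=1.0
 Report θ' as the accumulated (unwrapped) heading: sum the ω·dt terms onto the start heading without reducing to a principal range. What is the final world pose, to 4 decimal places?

step 1: θ'=0.2382 (R=4.0000) → pose (4.9791, 1.9766, 0.2382)
step 2: θ'=0.7382 (R=1.2500) → pose (5.5253, 2.2668, 0.7382)
step 3: θ'=0.3632 (R=-6.0000) → pose (7.4315, 3.4373, 0.3632)
step 4: θ'=0.8632 (R=-0.5000) → pose (7.2292, 3.2949, 0.8632)
step 5: θ'=1.1132 (R=-2.0000) → pose (6.9548, 2.8784, 1.1132)
step 6: θ'=0.6132 (R=-3.5000) → pose (8.0805, 4.1945, 0.6132)

(8.0805, 4.1945, 0.6132)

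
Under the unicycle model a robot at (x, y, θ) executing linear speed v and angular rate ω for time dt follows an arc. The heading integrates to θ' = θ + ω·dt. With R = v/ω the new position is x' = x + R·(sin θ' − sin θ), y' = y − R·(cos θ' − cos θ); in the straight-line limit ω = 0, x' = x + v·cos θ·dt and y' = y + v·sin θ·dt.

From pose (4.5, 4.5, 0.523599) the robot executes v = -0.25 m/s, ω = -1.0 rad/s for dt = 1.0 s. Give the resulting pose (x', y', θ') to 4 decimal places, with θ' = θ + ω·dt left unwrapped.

(4.2604, 4.4943, -0.4764)

θ' = 0.5236 + -1.0·1.0 = -0.4764
R = v/ω = -0.25/-1.0 = 0.2500
x' = 4.5 + 0.2500·(sin -0.4764 − sin 0.5236) = 4.2604
y' = 4.5 − 0.2500·(cos -0.4764 − cos 0.5236) = 4.4943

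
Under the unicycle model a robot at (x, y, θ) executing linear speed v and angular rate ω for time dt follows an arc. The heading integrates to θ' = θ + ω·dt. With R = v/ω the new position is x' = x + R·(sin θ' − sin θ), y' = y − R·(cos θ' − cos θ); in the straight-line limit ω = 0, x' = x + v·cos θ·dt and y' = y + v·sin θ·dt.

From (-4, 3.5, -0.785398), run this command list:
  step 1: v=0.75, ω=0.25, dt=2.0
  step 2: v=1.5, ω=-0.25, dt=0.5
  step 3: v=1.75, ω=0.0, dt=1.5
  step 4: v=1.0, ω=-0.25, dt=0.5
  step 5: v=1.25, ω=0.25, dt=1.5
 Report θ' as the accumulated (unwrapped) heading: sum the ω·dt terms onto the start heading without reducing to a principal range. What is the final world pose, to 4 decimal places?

step 1: θ'=-0.2854 (R=3.0000) → pose (-2.7233, 2.7427, -0.2854)
step 2: θ'=-0.4104 (R=-6.0000) → pose (-2.0187, 2.4871, -0.4104)
step 3: θ'=-0.4104 (straight) → pose (0.3883, 1.4398, -0.4104)
step 4: θ'=-0.5354 (R=-4.0000) → pose (0.8332, 1.2123, -0.5354)
step 5: θ'=-0.1604 (R=5.0000) → pose (2.5855, 0.5768, -0.1604)

(2.5855, 0.5768, -0.1604)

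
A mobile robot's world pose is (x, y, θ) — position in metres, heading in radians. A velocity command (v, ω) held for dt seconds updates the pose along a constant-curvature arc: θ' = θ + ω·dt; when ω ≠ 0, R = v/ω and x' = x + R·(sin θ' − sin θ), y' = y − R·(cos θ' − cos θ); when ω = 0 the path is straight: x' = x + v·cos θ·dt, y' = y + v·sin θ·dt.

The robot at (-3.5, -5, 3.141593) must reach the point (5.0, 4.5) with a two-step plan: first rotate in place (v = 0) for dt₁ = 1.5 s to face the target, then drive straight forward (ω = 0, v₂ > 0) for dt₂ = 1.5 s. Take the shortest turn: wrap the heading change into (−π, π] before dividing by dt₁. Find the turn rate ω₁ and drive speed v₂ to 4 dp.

heading to target = atan2(4.5−-5, 5−-3.5) = 0.8409
Δθ = wrap(0.8409 − 3.1416) = -2.3007; ω₁ = Δθ/dt₁ = -1.5338
distance = √((5−-3.5)² + (4.5−-5)²) = 12.7475; v₂ = distance/dt₂ = 8.4984

ω₁ = -1.5338, v₂ = 8.4984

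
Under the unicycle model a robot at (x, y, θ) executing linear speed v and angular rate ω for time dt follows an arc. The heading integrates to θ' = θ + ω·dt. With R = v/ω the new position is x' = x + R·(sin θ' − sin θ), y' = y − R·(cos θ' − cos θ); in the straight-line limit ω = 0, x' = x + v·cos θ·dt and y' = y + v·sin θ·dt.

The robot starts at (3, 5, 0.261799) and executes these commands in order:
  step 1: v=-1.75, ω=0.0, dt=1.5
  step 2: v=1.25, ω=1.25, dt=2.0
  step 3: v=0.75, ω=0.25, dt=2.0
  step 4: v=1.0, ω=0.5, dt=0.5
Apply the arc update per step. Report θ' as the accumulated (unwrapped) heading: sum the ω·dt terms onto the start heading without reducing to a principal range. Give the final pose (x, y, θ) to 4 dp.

step 1: θ'=0.2618 (straight) → pose (0.4644, 4.3206, 0.2618)
step 2: θ'=2.7618 (R=1.0000) → pose (0.5764, 6.2153, 2.7618)
step 3: θ'=3.2618 (R=3.0000) → pose (-0.8956, 6.4074, 3.2618)
step 4: θ'=3.5118 (R=2.0000) → pose (-1.3794, 6.2863, 3.5118)

(-1.3794, 6.2863, 3.5118)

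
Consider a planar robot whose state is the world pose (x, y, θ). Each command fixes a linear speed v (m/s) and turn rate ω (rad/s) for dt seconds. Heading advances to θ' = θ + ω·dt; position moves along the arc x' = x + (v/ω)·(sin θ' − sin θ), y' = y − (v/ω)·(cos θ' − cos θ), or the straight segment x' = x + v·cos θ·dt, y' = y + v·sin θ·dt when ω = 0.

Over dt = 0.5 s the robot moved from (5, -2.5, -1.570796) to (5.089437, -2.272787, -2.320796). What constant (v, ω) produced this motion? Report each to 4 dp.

v = -0.5000, ω = -1.5000

Δθ = -2.320796 − -1.570796 = -0.750000
ω = Δθ/dt = -0.750000/0.5 = -1.5000
R = −Δy/(cos θ' − cos θ) = 0.3333
v = R·ω = 0.3333·-1.5000 = -0.5000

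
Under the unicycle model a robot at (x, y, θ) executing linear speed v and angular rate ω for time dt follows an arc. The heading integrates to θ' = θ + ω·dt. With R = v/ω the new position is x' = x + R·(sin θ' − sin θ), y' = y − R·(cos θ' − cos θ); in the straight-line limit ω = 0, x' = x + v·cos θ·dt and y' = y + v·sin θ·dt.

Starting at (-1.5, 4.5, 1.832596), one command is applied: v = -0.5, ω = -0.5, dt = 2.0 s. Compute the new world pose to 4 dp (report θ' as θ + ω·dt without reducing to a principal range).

(-1.7262, 3.5682, 0.8326)

θ' = 1.8326 + -0.5·2.0 = 0.8326
R = v/ω = -0.5/-0.5 = 1.0000
x' = -1.5 + 1.0000·(sin 0.8326 − sin 1.8326) = -1.7262
y' = 4.5 − 1.0000·(cos 0.8326 − cos 1.8326) = 3.5682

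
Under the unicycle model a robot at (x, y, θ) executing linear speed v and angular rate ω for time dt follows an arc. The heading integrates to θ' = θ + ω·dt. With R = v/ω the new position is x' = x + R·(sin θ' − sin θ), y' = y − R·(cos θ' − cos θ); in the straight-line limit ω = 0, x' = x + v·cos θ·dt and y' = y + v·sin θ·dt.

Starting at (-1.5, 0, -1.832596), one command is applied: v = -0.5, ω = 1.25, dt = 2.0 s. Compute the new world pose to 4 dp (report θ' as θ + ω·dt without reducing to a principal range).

(-2.1339, 0.4177, 0.6674)

θ' = -1.8326 + 1.25·2.0 = 0.6674
R = v/ω = -0.5/1.25 = -0.4000
x' = -1.5 + -0.4000·(sin 0.6674 − sin -1.8326) = -2.1339
y' = 0 − -0.4000·(cos 0.6674 − cos -1.8326) = 0.4177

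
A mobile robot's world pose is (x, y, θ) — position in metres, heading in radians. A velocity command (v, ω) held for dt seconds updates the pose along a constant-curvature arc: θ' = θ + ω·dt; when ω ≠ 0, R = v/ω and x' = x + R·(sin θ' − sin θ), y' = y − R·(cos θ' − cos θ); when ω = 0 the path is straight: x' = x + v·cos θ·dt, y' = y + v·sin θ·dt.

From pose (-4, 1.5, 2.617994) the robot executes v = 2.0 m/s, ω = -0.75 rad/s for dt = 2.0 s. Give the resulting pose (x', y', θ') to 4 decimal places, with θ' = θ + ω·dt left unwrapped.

θ' = 2.6180 + -0.75·2.0 = 1.1180
R = v/ω = 2.0/-0.75 = -2.6667
x' = -4 + -2.6667·(sin 1.1180 − sin 2.6180) = -5.0646
y' = 1.5 − -2.6667·(cos 1.1180 − cos 2.6180) = 4.9760

(-5.0646, 4.9760, 1.1180)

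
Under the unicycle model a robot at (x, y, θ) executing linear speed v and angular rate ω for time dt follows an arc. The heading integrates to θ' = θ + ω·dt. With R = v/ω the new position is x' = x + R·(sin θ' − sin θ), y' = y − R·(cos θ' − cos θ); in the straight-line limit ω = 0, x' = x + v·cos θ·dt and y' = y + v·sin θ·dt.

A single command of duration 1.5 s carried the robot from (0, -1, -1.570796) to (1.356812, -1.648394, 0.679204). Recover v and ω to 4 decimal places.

Δθ = 0.679204 − -1.570796 = 2.250000
ω = Δθ/dt = 2.250000/1.5 = 1.5000
R = Δx/(sin θ' − sin θ) = 0.8333
v = R·ω = 0.8333·1.5000 = 1.2500

v = 1.2500, ω = 1.5000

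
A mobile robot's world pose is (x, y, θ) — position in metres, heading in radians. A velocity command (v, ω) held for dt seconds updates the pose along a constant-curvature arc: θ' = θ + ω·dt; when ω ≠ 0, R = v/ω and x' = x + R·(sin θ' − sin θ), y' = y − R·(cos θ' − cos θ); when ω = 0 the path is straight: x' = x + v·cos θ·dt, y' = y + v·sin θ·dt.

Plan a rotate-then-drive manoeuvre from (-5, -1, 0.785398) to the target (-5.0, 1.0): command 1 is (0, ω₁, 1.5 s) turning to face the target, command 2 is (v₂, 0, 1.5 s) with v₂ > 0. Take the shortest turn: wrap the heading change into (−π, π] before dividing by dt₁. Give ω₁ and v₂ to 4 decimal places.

heading to target = atan2(1−-1, -5−-5) = 1.5708
Δθ = wrap(1.5708 − 0.7854) = 0.7854; ω₁ = Δθ/dt₁ = 0.5236
distance = √((-5−-5)² + (1−-1)²) = 2.0000; v₂ = distance/dt₂ = 1.3333

ω₁ = 0.5236, v₂ = 1.3333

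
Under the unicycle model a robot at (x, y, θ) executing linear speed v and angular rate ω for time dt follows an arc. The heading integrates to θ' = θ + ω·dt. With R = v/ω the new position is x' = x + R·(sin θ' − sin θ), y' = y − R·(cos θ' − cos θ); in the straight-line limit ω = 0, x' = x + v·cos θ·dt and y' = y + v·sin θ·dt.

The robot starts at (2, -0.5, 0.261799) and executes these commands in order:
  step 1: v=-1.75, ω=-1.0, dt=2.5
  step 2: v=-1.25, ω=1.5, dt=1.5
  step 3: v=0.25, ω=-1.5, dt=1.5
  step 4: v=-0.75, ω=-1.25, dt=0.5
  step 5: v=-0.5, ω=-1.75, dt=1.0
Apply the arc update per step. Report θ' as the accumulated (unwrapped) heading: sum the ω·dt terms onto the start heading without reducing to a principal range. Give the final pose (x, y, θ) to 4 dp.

(0.3103, 3.3119, -4.6132)

step 1: θ'=-2.2382 (R=1.7500) → pose (0.1726, 2.2735, -2.2382)
step 2: θ'=0.0118 (R=-0.8333) → pose (-0.4918, 3.6226, 0.0118)
step 3: θ'=-2.2382 (R=-0.1667) → pose (-0.3589, 3.3528, -2.2382)
step 4: θ'=-2.8632 (R=0.6000) → pose (-0.0525, 3.5583, -2.8632)
step 5: θ'=-4.6132 (R=0.2857) → pose (0.3103, 3.3119, -4.6132)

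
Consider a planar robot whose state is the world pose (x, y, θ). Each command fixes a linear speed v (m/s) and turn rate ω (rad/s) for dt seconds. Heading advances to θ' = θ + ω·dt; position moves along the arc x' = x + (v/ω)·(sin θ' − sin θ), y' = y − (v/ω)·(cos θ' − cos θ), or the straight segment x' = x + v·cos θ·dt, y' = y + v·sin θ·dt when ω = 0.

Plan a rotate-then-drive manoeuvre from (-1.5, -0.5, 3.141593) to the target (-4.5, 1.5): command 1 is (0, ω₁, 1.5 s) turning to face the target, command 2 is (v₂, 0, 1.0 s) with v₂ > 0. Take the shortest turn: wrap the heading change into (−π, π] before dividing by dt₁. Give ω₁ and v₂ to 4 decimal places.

ω₁ = -0.3920, v₂ = 3.6056

heading to target = atan2(1.5−-0.5, -4.5−-1.5) = 2.5536
Δθ = wrap(2.5536 − 3.1416) = -0.5880; ω₁ = Δθ/dt₁ = -0.3920
distance = √((-4.5−-1.5)² + (1.5−-0.5)²) = 3.6056; v₂ = distance/dt₂ = 3.6056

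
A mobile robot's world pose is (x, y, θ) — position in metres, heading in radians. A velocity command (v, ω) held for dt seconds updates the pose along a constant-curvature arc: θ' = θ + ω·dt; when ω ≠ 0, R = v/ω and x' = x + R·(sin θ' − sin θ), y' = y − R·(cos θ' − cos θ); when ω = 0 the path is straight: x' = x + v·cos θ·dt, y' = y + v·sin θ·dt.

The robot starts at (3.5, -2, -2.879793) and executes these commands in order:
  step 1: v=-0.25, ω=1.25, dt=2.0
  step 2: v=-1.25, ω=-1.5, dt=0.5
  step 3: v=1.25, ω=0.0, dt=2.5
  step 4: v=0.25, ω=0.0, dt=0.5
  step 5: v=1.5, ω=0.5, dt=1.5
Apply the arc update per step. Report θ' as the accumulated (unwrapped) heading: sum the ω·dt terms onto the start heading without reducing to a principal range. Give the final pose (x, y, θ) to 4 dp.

step 1: θ'=-0.3798 (R=-0.2000) → pose (3.5224, -1.6211, -0.3798)
step 2: θ'=-1.1298 (R=0.8333) → pose (3.0777, -1.2028, -1.1298)
step 3: θ'=-1.1298 (straight) → pose (4.4116, -4.0288, -1.1298)
step 4: θ'=-1.1298 (straight) → pose (4.4650, -4.1419, -1.1298)
step 5: θ'=-0.3798 (R=3.0000) → pose (6.0658, -5.6476, -0.3798)

(6.0658, -5.6476, -0.3798)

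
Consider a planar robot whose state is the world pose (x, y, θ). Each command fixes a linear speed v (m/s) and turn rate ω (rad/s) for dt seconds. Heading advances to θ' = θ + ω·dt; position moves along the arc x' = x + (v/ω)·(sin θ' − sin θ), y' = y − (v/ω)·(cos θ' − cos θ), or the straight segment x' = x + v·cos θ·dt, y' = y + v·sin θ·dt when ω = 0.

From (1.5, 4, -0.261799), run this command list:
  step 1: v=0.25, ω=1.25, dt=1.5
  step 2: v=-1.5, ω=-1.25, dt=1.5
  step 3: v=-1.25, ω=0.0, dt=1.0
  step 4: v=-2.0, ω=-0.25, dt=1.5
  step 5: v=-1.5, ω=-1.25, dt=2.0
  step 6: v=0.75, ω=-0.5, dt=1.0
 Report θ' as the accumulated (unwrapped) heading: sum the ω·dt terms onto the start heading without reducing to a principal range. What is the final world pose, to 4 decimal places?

(-3.6640, 6.9556, -3.6368)

step 1: θ'=1.6132 (R=0.2000) → pose (1.7516, 4.2017, 1.6132)
step 2: θ'=-0.2618 (R=1.2000) → pose (0.2421, 2.9917, -0.2618)
step 3: θ'=-0.2618 (straight) → pose (-0.9653, 3.3152, -0.2618)
step 4: θ'=-0.6368 (R=8.0000) → pose (-3.6518, 4.6106, -0.6368)
step 5: θ'=-3.1368 (R=1.2000) → pose (-2.9440, 6.7754, -3.1368)
step 6: θ'=-3.6368 (R=-1.5000) → pose (-3.6640, 6.9556, -3.6368)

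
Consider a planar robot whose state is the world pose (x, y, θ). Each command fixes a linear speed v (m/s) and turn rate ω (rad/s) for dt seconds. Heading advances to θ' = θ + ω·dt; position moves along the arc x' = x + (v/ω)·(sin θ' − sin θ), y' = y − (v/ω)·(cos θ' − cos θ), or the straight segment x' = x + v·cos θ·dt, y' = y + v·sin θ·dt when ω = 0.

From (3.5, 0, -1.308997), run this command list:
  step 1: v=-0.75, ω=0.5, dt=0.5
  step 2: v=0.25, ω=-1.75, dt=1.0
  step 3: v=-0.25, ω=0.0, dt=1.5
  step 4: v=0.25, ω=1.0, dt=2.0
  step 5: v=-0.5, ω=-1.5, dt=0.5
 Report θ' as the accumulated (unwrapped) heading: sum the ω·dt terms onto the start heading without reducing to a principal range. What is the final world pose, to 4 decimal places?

(3.4441, 0.0811, -1.5590)

step 1: θ'=-1.0590 (R=-1.5000) → pose (3.3589, 0.3464, -1.0590)
step 2: θ'=-2.8090 (R=-0.1429) → pose (3.2810, 0.1414, -2.8090)
step 3: θ'=-2.8090 (straight) → pose (3.6354, 0.2638, -2.8090)
step 4: θ'=-0.8090 (R=0.2500) → pose (3.5362, -0.1450, -0.8090)
step 5: θ'=-1.5590 (R=0.3333) → pose (3.4441, 0.0811, -1.5590)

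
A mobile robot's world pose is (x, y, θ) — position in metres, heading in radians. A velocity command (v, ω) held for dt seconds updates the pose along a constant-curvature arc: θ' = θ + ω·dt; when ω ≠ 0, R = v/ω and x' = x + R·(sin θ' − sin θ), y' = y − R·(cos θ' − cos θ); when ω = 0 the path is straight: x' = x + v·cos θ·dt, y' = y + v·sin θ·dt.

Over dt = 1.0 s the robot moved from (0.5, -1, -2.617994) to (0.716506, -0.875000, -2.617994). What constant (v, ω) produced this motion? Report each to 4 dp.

Δθ = -2.617994 − -2.617994 = 0.000000
ω = Δθ/dt = 0.000000/1.0 = 0.0000
ω = 0 → v = (Δx·cos θ + Δy·sin θ)/dt = -0.2500

v = -0.2500, ω = 0.0000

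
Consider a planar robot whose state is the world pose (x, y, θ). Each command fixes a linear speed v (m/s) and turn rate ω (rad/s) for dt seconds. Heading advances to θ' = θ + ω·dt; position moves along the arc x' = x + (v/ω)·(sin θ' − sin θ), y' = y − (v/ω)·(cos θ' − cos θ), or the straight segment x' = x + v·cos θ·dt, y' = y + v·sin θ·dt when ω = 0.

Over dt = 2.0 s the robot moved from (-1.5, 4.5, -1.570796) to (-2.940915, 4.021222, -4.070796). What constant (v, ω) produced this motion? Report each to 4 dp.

Δθ = -4.070796 − -1.570796 = -2.500000
ω = Δθ/dt = -2.500000/2.0 = -1.2500
R = Δx/(sin θ' − sin θ) = -0.8000
v = R·ω = -0.8000·-1.2500 = 1.0000

v = 1.0000, ω = -1.2500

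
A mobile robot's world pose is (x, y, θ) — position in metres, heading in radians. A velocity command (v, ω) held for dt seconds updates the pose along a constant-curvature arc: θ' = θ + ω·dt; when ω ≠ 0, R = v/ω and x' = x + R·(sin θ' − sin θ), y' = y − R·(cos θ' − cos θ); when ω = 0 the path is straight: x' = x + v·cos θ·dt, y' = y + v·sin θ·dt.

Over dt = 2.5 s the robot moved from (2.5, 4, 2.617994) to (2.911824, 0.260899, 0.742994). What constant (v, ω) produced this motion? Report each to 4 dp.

v = -1.7500, ω = -0.7500

Δθ = 0.742994 − 2.617994 = -1.875000
ω = Δθ/dt = -1.875000/2.5 = -0.7500
R = −Δy/(cos θ' − cos θ) = 2.3333
v = R·ω = 2.3333·-0.7500 = -1.7500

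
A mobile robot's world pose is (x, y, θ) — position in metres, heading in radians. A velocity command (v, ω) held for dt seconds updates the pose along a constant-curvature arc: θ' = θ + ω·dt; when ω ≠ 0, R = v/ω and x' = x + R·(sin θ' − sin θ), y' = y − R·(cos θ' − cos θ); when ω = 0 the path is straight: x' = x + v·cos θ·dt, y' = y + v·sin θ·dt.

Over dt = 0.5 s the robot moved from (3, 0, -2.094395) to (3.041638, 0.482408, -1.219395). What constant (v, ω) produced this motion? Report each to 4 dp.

v = -1.0000, ω = 1.7500

Δθ = -1.219395 − -2.094395 = 0.875000
ω = Δθ/dt = 0.875000/0.5 = 1.7500
R = −Δy/(cos θ' − cos θ) = -0.5714
v = R·ω = -0.5714·1.7500 = -1.0000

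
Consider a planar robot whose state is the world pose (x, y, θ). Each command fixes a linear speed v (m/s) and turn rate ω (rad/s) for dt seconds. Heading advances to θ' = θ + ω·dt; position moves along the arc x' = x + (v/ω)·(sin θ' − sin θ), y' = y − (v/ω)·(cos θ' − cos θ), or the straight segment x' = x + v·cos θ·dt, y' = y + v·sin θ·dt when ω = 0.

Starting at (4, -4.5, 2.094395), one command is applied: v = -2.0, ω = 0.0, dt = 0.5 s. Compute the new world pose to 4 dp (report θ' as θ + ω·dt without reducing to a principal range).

θ' = 2.0944 + 0.0·0.5 = 2.0944
ω = 0 → straight: x' = 4 + -2.0·cos(2.0944)·0.5 = 4.5000
y' = -4.5 + -2.0·sin(2.0944)·0.5 = -5.3660

(4.5000, -5.3660, 2.0944)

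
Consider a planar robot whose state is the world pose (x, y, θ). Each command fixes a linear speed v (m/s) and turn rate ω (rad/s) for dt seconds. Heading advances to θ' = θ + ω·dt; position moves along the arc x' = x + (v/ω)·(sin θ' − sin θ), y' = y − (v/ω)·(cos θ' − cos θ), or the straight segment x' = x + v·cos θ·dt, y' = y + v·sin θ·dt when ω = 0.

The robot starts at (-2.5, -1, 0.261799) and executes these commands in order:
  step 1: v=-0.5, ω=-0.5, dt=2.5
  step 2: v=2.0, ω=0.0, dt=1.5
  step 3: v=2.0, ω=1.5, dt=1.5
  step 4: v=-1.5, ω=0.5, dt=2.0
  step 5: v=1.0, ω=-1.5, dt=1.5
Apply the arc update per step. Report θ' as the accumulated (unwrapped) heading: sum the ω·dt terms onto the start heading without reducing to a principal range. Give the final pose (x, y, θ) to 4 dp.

(1.4923, -4.4940, 0.0118)

step 1: θ'=-0.9882 (R=1.0000) → pose (-3.5939, -0.5843, -0.9882)
step 2: θ'=-0.9882 (straight) → pose (-1.9433, -3.0894, -0.9882)
step 3: θ'=1.2618 (R=1.3333) → pose (0.4403, -2.7613, 1.2618)
step 4: θ'=2.2618 (R=-3.0000) → pose (0.9864, -5.5855, 2.2618)
step 5: θ'=0.0118 (R=-0.6667) → pose (1.4923, -4.4940, 0.0118)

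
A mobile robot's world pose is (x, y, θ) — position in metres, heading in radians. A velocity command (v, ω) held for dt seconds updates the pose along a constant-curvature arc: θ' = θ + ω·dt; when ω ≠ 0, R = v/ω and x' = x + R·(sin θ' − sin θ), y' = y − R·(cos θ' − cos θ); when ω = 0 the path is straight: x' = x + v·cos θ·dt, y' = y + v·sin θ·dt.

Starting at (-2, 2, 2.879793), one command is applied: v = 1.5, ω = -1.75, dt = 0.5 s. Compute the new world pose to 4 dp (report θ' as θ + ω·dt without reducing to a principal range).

(-2.5558, 2.4675, 2.0048)

θ' = 2.8798 + -1.75·0.5 = 2.0048
R = v/ω = 1.5/-1.75 = -0.8571
x' = -2 + -0.8571·(sin 2.0048 − sin 2.8798) = -2.5558
y' = 2 − -0.8571·(cos 2.0048 − cos 2.8798) = 2.4675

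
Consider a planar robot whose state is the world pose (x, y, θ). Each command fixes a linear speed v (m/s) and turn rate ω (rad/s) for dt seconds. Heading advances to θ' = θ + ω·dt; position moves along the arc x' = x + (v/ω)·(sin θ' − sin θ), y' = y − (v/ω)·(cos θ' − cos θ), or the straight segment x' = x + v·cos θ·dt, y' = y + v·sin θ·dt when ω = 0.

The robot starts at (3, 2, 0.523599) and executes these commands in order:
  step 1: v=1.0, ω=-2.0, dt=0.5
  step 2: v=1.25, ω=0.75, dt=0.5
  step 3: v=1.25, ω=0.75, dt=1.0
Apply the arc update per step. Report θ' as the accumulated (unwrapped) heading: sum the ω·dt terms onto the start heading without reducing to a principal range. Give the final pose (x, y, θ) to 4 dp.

step 1: θ'=-0.4764 (R=-0.5000) → pose (3.4793, 2.0113, -0.4764)
step 2: θ'=-0.1014 (R=1.6667) → pose (4.0749, 1.8343, -0.1014)
step 3: θ'=0.6486 (R=1.6667) → pose (5.2504, 2.1642, 0.6486)

(5.2504, 2.1642, 0.6486)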